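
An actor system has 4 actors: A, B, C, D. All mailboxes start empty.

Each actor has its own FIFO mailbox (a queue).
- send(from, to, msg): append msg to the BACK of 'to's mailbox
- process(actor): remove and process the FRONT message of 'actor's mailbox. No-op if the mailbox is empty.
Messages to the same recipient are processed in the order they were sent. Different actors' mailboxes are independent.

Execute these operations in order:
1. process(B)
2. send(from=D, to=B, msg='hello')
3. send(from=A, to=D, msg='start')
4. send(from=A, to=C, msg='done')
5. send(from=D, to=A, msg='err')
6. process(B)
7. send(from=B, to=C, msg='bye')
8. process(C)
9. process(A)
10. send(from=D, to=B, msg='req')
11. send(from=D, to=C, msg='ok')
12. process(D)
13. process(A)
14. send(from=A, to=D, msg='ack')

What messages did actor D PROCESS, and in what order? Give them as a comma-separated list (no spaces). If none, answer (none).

Answer: start

Derivation:
After 1 (process(B)): A:[] B:[] C:[] D:[]
After 2 (send(from=D, to=B, msg='hello')): A:[] B:[hello] C:[] D:[]
After 3 (send(from=A, to=D, msg='start')): A:[] B:[hello] C:[] D:[start]
After 4 (send(from=A, to=C, msg='done')): A:[] B:[hello] C:[done] D:[start]
After 5 (send(from=D, to=A, msg='err')): A:[err] B:[hello] C:[done] D:[start]
After 6 (process(B)): A:[err] B:[] C:[done] D:[start]
After 7 (send(from=B, to=C, msg='bye')): A:[err] B:[] C:[done,bye] D:[start]
After 8 (process(C)): A:[err] B:[] C:[bye] D:[start]
After 9 (process(A)): A:[] B:[] C:[bye] D:[start]
After 10 (send(from=D, to=B, msg='req')): A:[] B:[req] C:[bye] D:[start]
After 11 (send(from=D, to=C, msg='ok')): A:[] B:[req] C:[bye,ok] D:[start]
After 12 (process(D)): A:[] B:[req] C:[bye,ok] D:[]
After 13 (process(A)): A:[] B:[req] C:[bye,ok] D:[]
After 14 (send(from=A, to=D, msg='ack')): A:[] B:[req] C:[bye,ok] D:[ack]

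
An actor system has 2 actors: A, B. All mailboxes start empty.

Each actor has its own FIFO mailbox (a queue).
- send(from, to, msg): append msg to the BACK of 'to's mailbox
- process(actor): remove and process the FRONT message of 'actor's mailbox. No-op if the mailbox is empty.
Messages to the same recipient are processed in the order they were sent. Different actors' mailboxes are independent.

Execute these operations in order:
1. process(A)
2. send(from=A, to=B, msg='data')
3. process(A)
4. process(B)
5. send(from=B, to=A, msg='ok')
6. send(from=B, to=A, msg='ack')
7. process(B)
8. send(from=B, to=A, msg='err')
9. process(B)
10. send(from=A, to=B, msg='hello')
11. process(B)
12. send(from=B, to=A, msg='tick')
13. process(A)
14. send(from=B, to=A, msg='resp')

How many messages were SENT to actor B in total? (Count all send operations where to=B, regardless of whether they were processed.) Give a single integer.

Answer: 2

Derivation:
After 1 (process(A)): A:[] B:[]
After 2 (send(from=A, to=B, msg='data')): A:[] B:[data]
After 3 (process(A)): A:[] B:[data]
After 4 (process(B)): A:[] B:[]
After 5 (send(from=B, to=A, msg='ok')): A:[ok] B:[]
After 6 (send(from=B, to=A, msg='ack')): A:[ok,ack] B:[]
After 7 (process(B)): A:[ok,ack] B:[]
After 8 (send(from=B, to=A, msg='err')): A:[ok,ack,err] B:[]
After 9 (process(B)): A:[ok,ack,err] B:[]
After 10 (send(from=A, to=B, msg='hello')): A:[ok,ack,err] B:[hello]
After 11 (process(B)): A:[ok,ack,err] B:[]
After 12 (send(from=B, to=A, msg='tick')): A:[ok,ack,err,tick] B:[]
After 13 (process(A)): A:[ack,err,tick] B:[]
After 14 (send(from=B, to=A, msg='resp')): A:[ack,err,tick,resp] B:[]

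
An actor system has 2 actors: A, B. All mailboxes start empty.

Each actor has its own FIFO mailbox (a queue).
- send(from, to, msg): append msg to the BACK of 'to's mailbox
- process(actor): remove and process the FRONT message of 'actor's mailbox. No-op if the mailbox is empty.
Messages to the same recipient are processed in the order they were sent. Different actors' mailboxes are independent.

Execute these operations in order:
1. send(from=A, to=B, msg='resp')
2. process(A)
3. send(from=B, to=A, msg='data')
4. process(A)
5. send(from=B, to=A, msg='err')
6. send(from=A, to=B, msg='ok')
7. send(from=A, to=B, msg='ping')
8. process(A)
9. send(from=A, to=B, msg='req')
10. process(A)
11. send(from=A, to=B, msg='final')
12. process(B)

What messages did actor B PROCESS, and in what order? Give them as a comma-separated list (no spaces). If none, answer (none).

After 1 (send(from=A, to=B, msg='resp')): A:[] B:[resp]
After 2 (process(A)): A:[] B:[resp]
After 3 (send(from=B, to=A, msg='data')): A:[data] B:[resp]
After 4 (process(A)): A:[] B:[resp]
After 5 (send(from=B, to=A, msg='err')): A:[err] B:[resp]
After 6 (send(from=A, to=B, msg='ok')): A:[err] B:[resp,ok]
After 7 (send(from=A, to=B, msg='ping')): A:[err] B:[resp,ok,ping]
After 8 (process(A)): A:[] B:[resp,ok,ping]
After 9 (send(from=A, to=B, msg='req')): A:[] B:[resp,ok,ping,req]
After 10 (process(A)): A:[] B:[resp,ok,ping,req]
After 11 (send(from=A, to=B, msg='final')): A:[] B:[resp,ok,ping,req,final]
After 12 (process(B)): A:[] B:[ok,ping,req,final]

Answer: resp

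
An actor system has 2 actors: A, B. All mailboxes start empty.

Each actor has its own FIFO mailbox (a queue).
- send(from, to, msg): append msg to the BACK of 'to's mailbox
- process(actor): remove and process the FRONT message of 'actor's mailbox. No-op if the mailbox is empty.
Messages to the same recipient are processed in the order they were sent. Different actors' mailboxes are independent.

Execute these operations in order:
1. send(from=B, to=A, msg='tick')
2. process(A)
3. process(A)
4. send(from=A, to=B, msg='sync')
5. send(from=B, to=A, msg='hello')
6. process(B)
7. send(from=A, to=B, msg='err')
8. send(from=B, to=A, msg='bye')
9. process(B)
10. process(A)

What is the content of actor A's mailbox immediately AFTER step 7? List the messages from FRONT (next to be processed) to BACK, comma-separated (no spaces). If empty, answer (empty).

After 1 (send(from=B, to=A, msg='tick')): A:[tick] B:[]
After 2 (process(A)): A:[] B:[]
After 3 (process(A)): A:[] B:[]
After 4 (send(from=A, to=B, msg='sync')): A:[] B:[sync]
After 5 (send(from=B, to=A, msg='hello')): A:[hello] B:[sync]
After 6 (process(B)): A:[hello] B:[]
After 7 (send(from=A, to=B, msg='err')): A:[hello] B:[err]

hello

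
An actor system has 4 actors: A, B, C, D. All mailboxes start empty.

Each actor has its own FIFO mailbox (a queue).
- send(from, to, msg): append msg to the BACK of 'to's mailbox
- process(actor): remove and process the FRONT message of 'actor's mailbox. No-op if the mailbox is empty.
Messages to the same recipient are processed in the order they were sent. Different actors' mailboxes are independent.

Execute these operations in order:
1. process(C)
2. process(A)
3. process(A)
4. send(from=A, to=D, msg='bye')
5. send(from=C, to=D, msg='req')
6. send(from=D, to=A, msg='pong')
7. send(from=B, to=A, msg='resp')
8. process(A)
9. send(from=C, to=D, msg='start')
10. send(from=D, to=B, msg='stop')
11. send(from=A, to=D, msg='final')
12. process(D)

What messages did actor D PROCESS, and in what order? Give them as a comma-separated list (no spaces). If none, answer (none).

Answer: bye

Derivation:
After 1 (process(C)): A:[] B:[] C:[] D:[]
After 2 (process(A)): A:[] B:[] C:[] D:[]
After 3 (process(A)): A:[] B:[] C:[] D:[]
After 4 (send(from=A, to=D, msg='bye')): A:[] B:[] C:[] D:[bye]
After 5 (send(from=C, to=D, msg='req')): A:[] B:[] C:[] D:[bye,req]
After 6 (send(from=D, to=A, msg='pong')): A:[pong] B:[] C:[] D:[bye,req]
After 7 (send(from=B, to=A, msg='resp')): A:[pong,resp] B:[] C:[] D:[bye,req]
After 8 (process(A)): A:[resp] B:[] C:[] D:[bye,req]
After 9 (send(from=C, to=D, msg='start')): A:[resp] B:[] C:[] D:[bye,req,start]
After 10 (send(from=D, to=B, msg='stop')): A:[resp] B:[stop] C:[] D:[bye,req,start]
After 11 (send(from=A, to=D, msg='final')): A:[resp] B:[stop] C:[] D:[bye,req,start,final]
After 12 (process(D)): A:[resp] B:[stop] C:[] D:[req,start,final]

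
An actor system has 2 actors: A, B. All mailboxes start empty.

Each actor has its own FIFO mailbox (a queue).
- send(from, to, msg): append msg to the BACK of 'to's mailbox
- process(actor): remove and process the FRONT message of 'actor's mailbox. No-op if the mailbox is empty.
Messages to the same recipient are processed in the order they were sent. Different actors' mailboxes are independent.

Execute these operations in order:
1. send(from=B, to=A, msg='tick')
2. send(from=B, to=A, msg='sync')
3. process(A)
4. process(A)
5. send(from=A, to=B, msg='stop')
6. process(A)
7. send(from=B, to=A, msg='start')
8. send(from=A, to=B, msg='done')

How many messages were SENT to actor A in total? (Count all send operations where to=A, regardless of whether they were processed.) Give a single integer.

After 1 (send(from=B, to=A, msg='tick')): A:[tick] B:[]
After 2 (send(from=B, to=A, msg='sync')): A:[tick,sync] B:[]
After 3 (process(A)): A:[sync] B:[]
After 4 (process(A)): A:[] B:[]
After 5 (send(from=A, to=B, msg='stop')): A:[] B:[stop]
After 6 (process(A)): A:[] B:[stop]
After 7 (send(from=B, to=A, msg='start')): A:[start] B:[stop]
After 8 (send(from=A, to=B, msg='done')): A:[start] B:[stop,done]

Answer: 3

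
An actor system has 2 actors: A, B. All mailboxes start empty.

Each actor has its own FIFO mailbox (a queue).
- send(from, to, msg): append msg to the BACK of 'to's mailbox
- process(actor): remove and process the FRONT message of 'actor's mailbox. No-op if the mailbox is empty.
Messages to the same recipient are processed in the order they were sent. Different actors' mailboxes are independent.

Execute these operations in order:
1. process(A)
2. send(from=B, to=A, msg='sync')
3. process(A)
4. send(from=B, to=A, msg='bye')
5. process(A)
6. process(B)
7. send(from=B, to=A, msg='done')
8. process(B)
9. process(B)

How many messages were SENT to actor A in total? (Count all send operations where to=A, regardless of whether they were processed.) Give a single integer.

Answer: 3

Derivation:
After 1 (process(A)): A:[] B:[]
After 2 (send(from=B, to=A, msg='sync')): A:[sync] B:[]
After 3 (process(A)): A:[] B:[]
After 4 (send(from=B, to=A, msg='bye')): A:[bye] B:[]
After 5 (process(A)): A:[] B:[]
After 6 (process(B)): A:[] B:[]
After 7 (send(from=B, to=A, msg='done')): A:[done] B:[]
After 8 (process(B)): A:[done] B:[]
After 9 (process(B)): A:[done] B:[]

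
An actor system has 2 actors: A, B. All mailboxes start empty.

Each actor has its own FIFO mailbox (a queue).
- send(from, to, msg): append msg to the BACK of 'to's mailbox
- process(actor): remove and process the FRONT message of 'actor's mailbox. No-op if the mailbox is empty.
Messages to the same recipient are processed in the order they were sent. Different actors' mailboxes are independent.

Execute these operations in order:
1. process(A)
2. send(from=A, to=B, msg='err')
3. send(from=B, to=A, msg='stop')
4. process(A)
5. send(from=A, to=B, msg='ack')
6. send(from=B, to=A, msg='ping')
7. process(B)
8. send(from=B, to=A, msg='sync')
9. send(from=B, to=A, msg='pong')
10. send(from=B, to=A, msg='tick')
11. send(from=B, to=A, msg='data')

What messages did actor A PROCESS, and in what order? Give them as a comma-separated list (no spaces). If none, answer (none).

After 1 (process(A)): A:[] B:[]
After 2 (send(from=A, to=B, msg='err')): A:[] B:[err]
After 3 (send(from=B, to=A, msg='stop')): A:[stop] B:[err]
After 4 (process(A)): A:[] B:[err]
After 5 (send(from=A, to=B, msg='ack')): A:[] B:[err,ack]
After 6 (send(from=B, to=A, msg='ping')): A:[ping] B:[err,ack]
After 7 (process(B)): A:[ping] B:[ack]
After 8 (send(from=B, to=A, msg='sync')): A:[ping,sync] B:[ack]
After 9 (send(from=B, to=A, msg='pong')): A:[ping,sync,pong] B:[ack]
After 10 (send(from=B, to=A, msg='tick')): A:[ping,sync,pong,tick] B:[ack]
After 11 (send(from=B, to=A, msg='data')): A:[ping,sync,pong,tick,data] B:[ack]

Answer: stop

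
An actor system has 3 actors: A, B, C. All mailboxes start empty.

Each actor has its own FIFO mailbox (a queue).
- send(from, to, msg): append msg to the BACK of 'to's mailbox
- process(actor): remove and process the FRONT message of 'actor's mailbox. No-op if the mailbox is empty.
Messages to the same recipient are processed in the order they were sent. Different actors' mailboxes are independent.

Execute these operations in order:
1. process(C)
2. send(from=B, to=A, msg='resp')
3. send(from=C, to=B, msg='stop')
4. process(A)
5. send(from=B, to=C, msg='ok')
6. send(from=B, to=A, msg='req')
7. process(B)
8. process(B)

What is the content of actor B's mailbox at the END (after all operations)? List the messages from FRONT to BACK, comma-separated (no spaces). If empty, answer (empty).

After 1 (process(C)): A:[] B:[] C:[]
After 2 (send(from=B, to=A, msg='resp')): A:[resp] B:[] C:[]
After 3 (send(from=C, to=B, msg='stop')): A:[resp] B:[stop] C:[]
After 4 (process(A)): A:[] B:[stop] C:[]
After 5 (send(from=B, to=C, msg='ok')): A:[] B:[stop] C:[ok]
After 6 (send(from=B, to=A, msg='req')): A:[req] B:[stop] C:[ok]
After 7 (process(B)): A:[req] B:[] C:[ok]
After 8 (process(B)): A:[req] B:[] C:[ok]

Answer: (empty)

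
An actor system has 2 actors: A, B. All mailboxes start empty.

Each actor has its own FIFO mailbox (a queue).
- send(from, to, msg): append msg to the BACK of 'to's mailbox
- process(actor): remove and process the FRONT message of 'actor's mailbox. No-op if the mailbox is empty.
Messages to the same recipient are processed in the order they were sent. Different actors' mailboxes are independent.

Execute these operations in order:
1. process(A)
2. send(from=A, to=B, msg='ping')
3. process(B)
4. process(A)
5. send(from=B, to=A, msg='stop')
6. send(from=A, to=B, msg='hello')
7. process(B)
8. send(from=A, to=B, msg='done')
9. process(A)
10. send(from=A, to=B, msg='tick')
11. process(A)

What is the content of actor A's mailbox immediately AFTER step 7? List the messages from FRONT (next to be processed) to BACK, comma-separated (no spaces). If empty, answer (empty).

After 1 (process(A)): A:[] B:[]
After 2 (send(from=A, to=B, msg='ping')): A:[] B:[ping]
After 3 (process(B)): A:[] B:[]
After 4 (process(A)): A:[] B:[]
After 5 (send(from=B, to=A, msg='stop')): A:[stop] B:[]
After 6 (send(from=A, to=B, msg='hello')): A:[stop] B:[hello]
After 7 (process(B)): A:[stop] B:[]

stop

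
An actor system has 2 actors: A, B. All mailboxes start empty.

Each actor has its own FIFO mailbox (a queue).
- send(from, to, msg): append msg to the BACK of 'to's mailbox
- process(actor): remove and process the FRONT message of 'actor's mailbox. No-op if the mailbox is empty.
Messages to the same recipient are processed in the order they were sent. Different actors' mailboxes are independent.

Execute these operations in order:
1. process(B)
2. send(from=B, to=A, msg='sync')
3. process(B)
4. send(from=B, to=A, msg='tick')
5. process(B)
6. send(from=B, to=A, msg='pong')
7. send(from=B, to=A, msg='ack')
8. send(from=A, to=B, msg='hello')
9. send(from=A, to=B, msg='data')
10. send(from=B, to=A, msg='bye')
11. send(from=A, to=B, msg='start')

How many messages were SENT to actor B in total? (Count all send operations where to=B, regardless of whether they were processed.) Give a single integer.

After 1 (process(B)): A:[] B:[]
After 2 (send(from=B, to=A, msg='sync')): A:[sync] B:[]
After 3 (process(B)): A:[sync] B:[]
After 4 (send(from=B, to=A, msg='tick')): A:[sync,tick] B:[]
After 5 (process(B)): A:[sync,tick] B:[]
After 6 (send(from=B, to=A, msg='pong')): A:[sync,tick,pong] B:[]
After 7 (send(from=B, to=A, msg='ack')): A:[sync,tick,pong,ack] B:[]
After 8 (send(from=A, to=B, msg='hello')): A:[sync,tick,pong,ack] B:[hello]
After 9 (send(from=A, to=B, msg='data')): A:[sync,tick,pong,ack] B:[hello,data]
After 10 (send(from=B, to=A, msg='bye')): A:[sync,tick,pong,ack,bye] B:[hello,data]
After 11 (send(from=A, to=B, msg='start')): A:[sync,tick,pong,ack,bye] B:[hello,data,start]

Answer: 3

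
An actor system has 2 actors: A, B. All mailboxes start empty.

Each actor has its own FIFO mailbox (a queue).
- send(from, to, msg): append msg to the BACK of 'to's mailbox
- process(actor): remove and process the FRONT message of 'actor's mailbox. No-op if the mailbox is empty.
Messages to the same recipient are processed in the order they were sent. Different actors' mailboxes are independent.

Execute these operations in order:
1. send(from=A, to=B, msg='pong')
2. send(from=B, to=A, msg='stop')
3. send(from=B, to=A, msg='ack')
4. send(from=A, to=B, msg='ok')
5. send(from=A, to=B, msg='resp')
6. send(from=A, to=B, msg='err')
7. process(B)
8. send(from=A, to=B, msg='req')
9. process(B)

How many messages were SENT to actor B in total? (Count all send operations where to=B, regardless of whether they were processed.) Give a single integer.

Answer: 5

Derivation:
After 1 (send(from=A, to=B, msg='pong')): A:[] B:[pong]
After 2 (send(from=B, to=A, msg='stop')): A:[stop] B:[pong]
After 3 (send(from=B, to=A, msg='ack')): A:[stop,ack] B:[pong]
After 4 (send(from=A, to=B, msg='ok')): A:[stop,ack] B:[pong,ok]
After 5 (send(from=A, to=B, msg='resp')): A:[stop,ack] B:[pong,ok,resp]
After 6 (send(from=A, to=B, msg='err')): A:[stop,ack] B:[pong,ok,resp,err]
After 7 (process(B)): A:[stop,ack] B:[ok,resp,err]
After 8 (send(from=A, to=B, msg='req')): A:[stop,ack] B:[ok,resp,err,req]
After 9 (process(B)): A:[stop,ack] B:[resp,err,req]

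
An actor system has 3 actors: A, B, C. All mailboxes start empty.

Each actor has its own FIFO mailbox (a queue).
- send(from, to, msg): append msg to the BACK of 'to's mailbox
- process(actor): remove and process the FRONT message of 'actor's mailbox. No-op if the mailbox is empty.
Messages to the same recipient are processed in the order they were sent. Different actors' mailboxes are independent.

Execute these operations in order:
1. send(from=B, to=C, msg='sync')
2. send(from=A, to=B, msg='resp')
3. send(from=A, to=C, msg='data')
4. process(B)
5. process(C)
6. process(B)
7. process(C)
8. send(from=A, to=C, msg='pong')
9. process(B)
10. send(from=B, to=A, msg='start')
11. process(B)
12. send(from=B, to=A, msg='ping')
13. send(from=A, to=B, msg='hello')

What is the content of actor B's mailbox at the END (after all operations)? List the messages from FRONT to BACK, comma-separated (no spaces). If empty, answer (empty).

After 1 (send(from=B, to=C, msg='sync')): A:[] B:[] C:[sync]
After 2 (send(from=A, to=B, msg='resp')): A:[] B:[resp] C:[sync]
After 3 (send(from=A, to=C, msg='data')): A:[] B:[resp] C:[sync,data]
After 4 (process(B)): A:[] B:[] C:[sync,data]
After 5 (process(C)): A:[] B:[] C:[data]
After 6 (process(B)): A:[] B:[] C:[data]
After 7 (process(C)): A:[] B:[] C:[]
After 8 (send(from=A, to=C, msg='pong')): A:[] B:[] C:[pong]
After 9 (process(B)): A:[] B:[] C:[pong]
After 10 (send(from=B, to=A, msg='start')): A:[start] B:[] C:[pong]
After 11 (process(B)): A:[start] B:[] C:[pong]
After 12 (send(from=B, to=A, msg='ping')): A:[start,ping] B:[] C:[pong]
After 13 (send(from=A, to=B, msg='hello')): A:[start,ping] B:[hello] C:[pong]

Answer: hello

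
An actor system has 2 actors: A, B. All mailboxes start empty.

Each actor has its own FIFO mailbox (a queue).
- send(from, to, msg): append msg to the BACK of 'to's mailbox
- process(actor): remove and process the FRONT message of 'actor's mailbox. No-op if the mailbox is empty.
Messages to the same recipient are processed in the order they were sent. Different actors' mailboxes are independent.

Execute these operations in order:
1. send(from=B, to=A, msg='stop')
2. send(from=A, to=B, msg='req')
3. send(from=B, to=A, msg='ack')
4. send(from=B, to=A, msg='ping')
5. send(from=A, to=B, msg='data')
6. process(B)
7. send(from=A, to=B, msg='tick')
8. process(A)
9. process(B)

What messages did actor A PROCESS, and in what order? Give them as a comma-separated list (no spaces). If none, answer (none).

Answer: stop

Derivation:
After 1 (send(from=B, to=A, msg='stop')): A:[stop] B:[]
After 2 (send(from=A, to=B, msg='req')): A:[stop] B:[req]
After 3 (send(from=B, to=A, msg='ack')): A:[stop,ack] B:[req]
After 4 (send(from=B, to=A, msg='ping')): A:[stop,ack,ping] B:[req]
After 5 (send(from=A, to=B, msg='data')): A:[stop,ack,ping] B:[req,data]
After 6 (process(B)): A:[stop,ack,ping] B:[data]
After 7 (send(from=A, to=B, msg='tick')): A:[stop,ack,ping] B:[data,tick]
After 8 (process(A)): A:[ack,ping] B:[data,tick]
After 9 (process(B)): A:[ack,ping] B:[tick]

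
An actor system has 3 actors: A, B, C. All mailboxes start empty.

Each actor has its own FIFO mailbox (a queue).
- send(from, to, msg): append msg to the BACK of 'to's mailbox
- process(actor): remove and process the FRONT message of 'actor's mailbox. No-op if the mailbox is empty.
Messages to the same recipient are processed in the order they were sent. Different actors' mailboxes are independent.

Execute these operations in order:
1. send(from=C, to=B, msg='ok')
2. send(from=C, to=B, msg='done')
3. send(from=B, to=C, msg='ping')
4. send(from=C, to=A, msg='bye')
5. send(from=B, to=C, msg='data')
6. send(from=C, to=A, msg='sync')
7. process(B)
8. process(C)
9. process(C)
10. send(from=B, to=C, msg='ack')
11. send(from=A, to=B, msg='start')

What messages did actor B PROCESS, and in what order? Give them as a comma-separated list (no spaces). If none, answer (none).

After 1 (send(from=C, to=B, msg='ok')): A:[] B:[ok] C:[]
After 2 (send(from=C, to=B, msg='done')): A:[] B:[ok,done] C:[]
After 3 (send(from=B, to=C, msg='ping')): A:[] B:[ok,done] C:[ping]
After 4 (send(from=C, to=A, msg='bye')): A:[bye] B:[ok,done] C:[ping]
After 5 (send(from=B, to=C, msg='data')): A:[bye] B:[ok,done] C:[ping,data]
After 6 (send(from=C, to=A, msg='sync')): A:[bye,sync] B:[ok,done] C:[ping,data]
After 7 (process(B)): A:[bye,sync] B:[done] C:[ping,data]
After 8 (process(C)): A:[bye,sync] B:[done] C:[data]
After 9 (process(C)): A:[bye,sync] B:[done] C:[]
After 10 (send(from=B, to=C, msg='ack')): A:[bye,sync] B:[done] C:[ack]
After 11 (send(from=A, to=B, msg='start')): A:[bye,sync] B:[done,start] C:[ack]

Answer: ok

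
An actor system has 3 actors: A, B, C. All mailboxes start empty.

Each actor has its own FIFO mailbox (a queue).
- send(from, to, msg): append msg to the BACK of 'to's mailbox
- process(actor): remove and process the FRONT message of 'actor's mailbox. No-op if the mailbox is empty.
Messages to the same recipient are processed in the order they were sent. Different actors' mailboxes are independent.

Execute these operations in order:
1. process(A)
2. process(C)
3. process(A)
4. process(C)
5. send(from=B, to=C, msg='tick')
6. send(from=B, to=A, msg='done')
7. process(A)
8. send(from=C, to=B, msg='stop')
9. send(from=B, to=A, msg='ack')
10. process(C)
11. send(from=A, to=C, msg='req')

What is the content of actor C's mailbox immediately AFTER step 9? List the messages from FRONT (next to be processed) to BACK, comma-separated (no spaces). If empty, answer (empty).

After 1 (process(A)): A:[] B:[] C:[]
After 2 (process(C)): A:[] B:[] C:[]
After 3 (process(A)): A:[] B:[] C:[]
After 4 (process(C)): A:[] B:[] C:[]
After 5 (send(from=B, to=C, msg='tick')): A:[] B:[] C:[tick]
After 6 (send(from=B, to=A, msg='done')): A:[done] B:[] C:[tick]
After 7 (process(A)): A:[] B:[] C:[tick]
After 8 (send(from=C, to=B, msg='stop')): A:[] B:[stop] C:[tick]
After 9 (send(from=B, to=A, msg='ack')): A:[ack] B:[stop] C:[tick]

tick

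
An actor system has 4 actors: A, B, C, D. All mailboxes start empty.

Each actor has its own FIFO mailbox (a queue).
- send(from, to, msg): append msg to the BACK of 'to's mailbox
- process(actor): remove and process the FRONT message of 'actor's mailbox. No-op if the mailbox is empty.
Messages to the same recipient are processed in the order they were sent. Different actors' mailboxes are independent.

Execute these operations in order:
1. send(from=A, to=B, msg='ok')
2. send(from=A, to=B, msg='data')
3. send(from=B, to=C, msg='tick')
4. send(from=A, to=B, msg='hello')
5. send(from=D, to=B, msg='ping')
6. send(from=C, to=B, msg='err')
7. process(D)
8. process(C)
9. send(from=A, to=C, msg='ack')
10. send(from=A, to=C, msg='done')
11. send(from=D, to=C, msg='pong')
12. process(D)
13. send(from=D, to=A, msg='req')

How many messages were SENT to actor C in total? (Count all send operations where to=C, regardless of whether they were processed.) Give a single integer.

After 1 (send(from=A, to=B, msg='ok')): A:[] B:[ok] C:[] D:[]
After 2 (send(from=A, to=B, msg='data')): A:[] B:[ok,data] C:[] D:[]
After 3 (send(from=B, to=C, msg='tick')): A:[] B:[ok,data] C:[tick] D:[]
After 4 (send(from=A, to=B, msg='hello')): A:[] B:[ok,data,hello] C:[tick] D:[]
After 5 (send(from=D, to=B, msg='ping')): A:[] B:[ok,data,hello,ping] C:[tick] D:[]
After 6 (send(from=C, to=B, msg='err')): A:[] B:[ok,data,hello,ping,err] C:[tick] D:[]
After 7 (process(D)): A:[] B:[ok,data,hello,ping,err] C:[tick] D:[]
After 8 (process(C)): A:[] B:[ok,data,hello,ping,err] C:[] D:[]
After 9 (send(from=A, to=C, msg='ack')): A:[] B:[ok,data,hello,ping,err] C:[ack] D:[]
After 10 (send(from=A, to=C, msg='done')): A:[] B:[ok,data,hello,ping,err] C:[ack,done] D:[]
After 11 (send(from=D, to=C, msg='pong')): A:[] B:[ok,data,hello,ping,err] C:[ack,done,pong] D:[]
After 12 (process(D)): A:[] B:[ok,data,hello,ping,err] C:[ack,done,pong] D:[]
After 13 (send(from=D, to=A, msg='req')): A:[req] B:[ok,data,hello,ping,err] C:[ack,done,pong] D:[]

Answer: 4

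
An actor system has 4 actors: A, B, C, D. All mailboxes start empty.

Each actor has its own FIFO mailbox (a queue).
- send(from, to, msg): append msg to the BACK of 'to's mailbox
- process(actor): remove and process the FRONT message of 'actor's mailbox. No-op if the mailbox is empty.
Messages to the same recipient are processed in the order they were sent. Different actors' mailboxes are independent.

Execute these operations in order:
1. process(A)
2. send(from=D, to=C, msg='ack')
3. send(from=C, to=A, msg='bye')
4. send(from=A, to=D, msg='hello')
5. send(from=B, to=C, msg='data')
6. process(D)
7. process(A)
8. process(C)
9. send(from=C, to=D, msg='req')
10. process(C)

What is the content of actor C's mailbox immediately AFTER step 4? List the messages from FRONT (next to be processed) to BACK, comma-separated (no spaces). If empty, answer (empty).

After 1 (process(A)): A:[] B:[] C:[] D:[]
After 2 (send(from=D, to=C, msg='ack')): A:[] B:[] C:[ack] D:[]
After 3 (send(from=C, to=A, msg='bye')): A:[bye] B:[] C:[ack] D:[]
After 4 (send(from=A, to=D, msg='hello')): A:[bye] B:[] C:[ack] D:[hello]

ack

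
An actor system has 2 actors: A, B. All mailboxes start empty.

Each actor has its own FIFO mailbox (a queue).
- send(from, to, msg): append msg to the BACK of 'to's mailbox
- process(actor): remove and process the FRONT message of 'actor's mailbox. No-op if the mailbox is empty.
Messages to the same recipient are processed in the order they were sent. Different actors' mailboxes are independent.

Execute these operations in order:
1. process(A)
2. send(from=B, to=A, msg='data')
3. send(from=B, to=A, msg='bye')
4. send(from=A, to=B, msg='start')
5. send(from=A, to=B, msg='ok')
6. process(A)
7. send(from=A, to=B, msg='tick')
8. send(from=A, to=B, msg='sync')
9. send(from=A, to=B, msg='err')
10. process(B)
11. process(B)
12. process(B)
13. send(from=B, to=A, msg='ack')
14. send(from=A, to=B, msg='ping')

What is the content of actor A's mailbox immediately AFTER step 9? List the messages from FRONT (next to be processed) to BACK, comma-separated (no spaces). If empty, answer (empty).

After 1 (process(A)): A:[] B:[]
After 2 (send(from=B, to=A, msg='data')): A:[data] B:[]
After 3 (send(from=B, to=A, msg='bye')): A:[data,bye] B:[]
After 4 (send(from=A, to=B, msg='start')): A:[data,bye] B:[start]
After 5 (send(from=A, to=B, msg='ok')): A:[data,bye] B:[start,ok]
After 6 (process(A)): A:[bye] B:[start,ok]
After 7 (send(from=A, to=B, msg='tick')): A:[bye] B:[start,ok,tick]
After 8 (send(from=A, to=B, msg='sync')): A:[bye] B:[start,ok,tick,sync]
After 9 (send(from=A, to=B, msg='err')): A:[bye] B:[start,ok,tick,sync,err]

bye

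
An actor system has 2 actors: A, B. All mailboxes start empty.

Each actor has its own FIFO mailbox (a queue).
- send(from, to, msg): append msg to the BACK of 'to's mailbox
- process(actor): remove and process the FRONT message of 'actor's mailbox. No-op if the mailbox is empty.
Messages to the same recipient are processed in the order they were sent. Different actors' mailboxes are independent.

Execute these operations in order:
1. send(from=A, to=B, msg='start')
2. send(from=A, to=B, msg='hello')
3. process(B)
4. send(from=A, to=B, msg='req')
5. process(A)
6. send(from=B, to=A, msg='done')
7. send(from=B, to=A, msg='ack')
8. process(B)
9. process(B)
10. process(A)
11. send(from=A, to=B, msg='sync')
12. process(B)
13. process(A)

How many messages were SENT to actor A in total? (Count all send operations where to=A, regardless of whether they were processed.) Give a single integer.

After 1 (send(from=A, to=B, msg='start')): A:[] B:[start]
After 2 (send(from=A, to=B, msg='hello')): A:[] B:[start,hello]
After 3 (process(B)): A:[] B:[hello]
After 4 (send(from=A, to=B, msg='req')): A:[] B:[hello,req]
After 5 (process(A)): A:[] B:[hello,req]
After 6 (send(from=B, to=A, msg='done')): A:[done] B:[hello,req]
After 7 (send(from=B, to=A, msg='ack')): A:[done,ack] B:[hello,req]
After 8 (process(B)): A:[done,ack] B:[req]
After 9 (process(B)): A:[done,ack] B:[]
After 10 (process(A)): A:[ack] B:[]
After 11 (send(from=A, to=B, msg='sync')): A:[ack] B:[sync]
After 12 (process(B)): A:[ack] B:[]
After 13 (process(A)): A:[] B:[]

Answer: 2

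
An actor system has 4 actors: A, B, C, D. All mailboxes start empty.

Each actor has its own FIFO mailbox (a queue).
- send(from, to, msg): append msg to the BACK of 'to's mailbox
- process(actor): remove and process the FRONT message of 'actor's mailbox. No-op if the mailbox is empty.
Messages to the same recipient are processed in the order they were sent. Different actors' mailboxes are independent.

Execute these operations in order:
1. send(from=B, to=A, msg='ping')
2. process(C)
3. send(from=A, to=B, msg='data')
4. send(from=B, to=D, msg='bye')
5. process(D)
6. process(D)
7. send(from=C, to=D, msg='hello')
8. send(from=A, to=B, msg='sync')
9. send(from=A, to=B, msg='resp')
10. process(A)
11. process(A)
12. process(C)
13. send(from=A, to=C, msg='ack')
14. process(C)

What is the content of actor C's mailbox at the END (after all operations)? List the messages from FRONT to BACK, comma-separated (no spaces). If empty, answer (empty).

After 1 (send(from=B, to=A, msg='ping')): A:[ping] B:[] C:[] D:[]
After 2 (process(C)): A:[ping] B:[] C:[] D:[]
After 3 (send(from=A, to=B, msg='data')): A:[ping] B:[data] C:[] D:[]
After 4 (send(from=B, to=D, msg='bye')): A:[ping] B:[data] C:[] D:[bye]
After 5 (process(D)): A:[ping] B:[data] C:[] D:[]
After 6 (process(D)): A:[ping] B:[data] C:[] D:[]
After 7 (send(from=C, to=D, msg='hello')): A:[ping] B:[data] C:[] D:[hello]
After 8 (send(from=A, to=B, msg='sync')): A:[ping] B:[data,sync] C:[] D:[hello]
After 9 (send(from=A, to=B, msg='resp')): A:[ping] B:[data,sync,resp] C:[] D:[hello]
After 10 (process(A)): A:[] B:[data,sync,resp] C:[] D:[hello]
After 11 (process(A)): A:[] B:[data,sync,resp] C:[] D:[hello]
After 12 (process(C)): A:[] B:[data,sync,resp] C:[] D:[hello]
After 13 (send(from=A, to=C, msg='ack')): A:[] B:[data,sync,resp] C:[ack] D:[hello]
After 14 (process(C)): A:[] B:[data,sync,resp] C:[] D:[hello]

Answer: (empty)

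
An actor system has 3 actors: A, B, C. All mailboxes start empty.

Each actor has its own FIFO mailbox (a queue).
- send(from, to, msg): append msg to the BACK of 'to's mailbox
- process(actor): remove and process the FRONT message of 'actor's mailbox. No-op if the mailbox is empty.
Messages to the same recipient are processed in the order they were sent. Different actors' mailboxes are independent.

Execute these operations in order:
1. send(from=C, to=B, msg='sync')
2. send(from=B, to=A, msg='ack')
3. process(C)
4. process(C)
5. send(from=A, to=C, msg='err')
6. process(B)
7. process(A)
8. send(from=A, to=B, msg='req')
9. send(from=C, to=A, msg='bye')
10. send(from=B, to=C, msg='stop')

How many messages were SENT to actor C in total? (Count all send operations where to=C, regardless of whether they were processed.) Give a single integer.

After 1 (send(from=C, to=B, msg='sync')): A:[] B:[sync] C:[]
After 2 (send(from=B, to=A, msg='ack')): A:[ack] B:[sync] C:[]
After 3 (process(C)): A:[ack] B:[sync] C:[]
After 4 (process(C)): A:[ack] B:[sync] C:[]
After 5 (send(from=A, to=C, msg='err')): A:[ack] B:[sync] C:[err]
After 6 (process(B)): A:[ack] B:[] C:[err]
After 7 (process(A)): A:[] B:[] C:[err]
After 8 (send(from=A, to=B, msg='req')): A:[] B:[req] C:[err]
After 9 (send(from=C, to=A, msg='bye')): A:[bye] B:[req] C:[err]
After 10 (send(from=B, to=C, msg='stop')): A:[bye] B:[req] C:[err,stop]

Answer: 2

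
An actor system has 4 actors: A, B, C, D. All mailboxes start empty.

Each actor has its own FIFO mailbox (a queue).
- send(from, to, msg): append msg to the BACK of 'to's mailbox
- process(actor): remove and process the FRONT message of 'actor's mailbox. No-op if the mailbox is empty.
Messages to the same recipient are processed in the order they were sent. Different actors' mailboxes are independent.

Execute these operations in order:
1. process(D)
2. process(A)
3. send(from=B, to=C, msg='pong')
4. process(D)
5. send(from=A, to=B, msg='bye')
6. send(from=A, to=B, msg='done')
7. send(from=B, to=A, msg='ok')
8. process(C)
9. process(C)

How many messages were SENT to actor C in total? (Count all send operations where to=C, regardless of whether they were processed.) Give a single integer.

Answer: 1

Derivation:
After 1 (process(D)): A:[] B:[] C:[] D:[]
After 2 (process(A)): A:[] B:[] C:[] D:[]
After 3 (send(from=B, to=C, msg='pong')): A:[] B:[] C:[pong] D:[]
After 4 (process(D)): A:[] B:[] C:[pong] D:[]
After 5 (send(from=A, to=B, msg='bye')): A:[] B:[bye] C:[pong] D:[]
After 6 (send(from=A, to=B, msg='done')): A:[] B:[bye,done] C:[pong] D:[]
After 7 (send(from=B, to=A, msg='ok')): A:[ok] B:[bye,done] C:[pong] D:[]
After 8 (process(C)): A:[ok] B:[bye,done] C:[] D:[]
After 9 (process(C)): A:[ok] B:[bye,done] C:[] D:[]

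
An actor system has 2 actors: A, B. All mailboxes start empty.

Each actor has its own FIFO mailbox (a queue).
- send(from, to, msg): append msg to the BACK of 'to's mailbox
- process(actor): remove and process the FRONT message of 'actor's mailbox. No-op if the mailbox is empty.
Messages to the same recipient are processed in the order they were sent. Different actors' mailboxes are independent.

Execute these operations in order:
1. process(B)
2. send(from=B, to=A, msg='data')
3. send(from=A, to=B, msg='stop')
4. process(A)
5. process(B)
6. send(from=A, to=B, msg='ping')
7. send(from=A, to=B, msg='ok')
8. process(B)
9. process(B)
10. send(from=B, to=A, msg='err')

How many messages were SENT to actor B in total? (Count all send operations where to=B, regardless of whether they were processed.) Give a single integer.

Answer: 3

Derivation:
After 1 (process(B)): A:[] B:[]
After 2 (send(from=B, to=A, msg='data')): A:[data] B:[]
After 3 (send(from=A, to=B, msg='stop')): A:[data] B:[stop]
After 4 (process(A)): A:[] B:[stop]
After 5 (process(B)): A:[] B:[]
After 6 (send(from=A, to=B, msg='ping')): A:[] B:[ping]
After 7 (send(from=A, to=B, msg='ok')): A:[] B:[ping,ok]
After 8 (process(B)): A:[] B:[ok]
After 9 (process(B)): A:[] B:[]
After 10 (send(from=B, to=A, msg='err')): A:[err] B:[]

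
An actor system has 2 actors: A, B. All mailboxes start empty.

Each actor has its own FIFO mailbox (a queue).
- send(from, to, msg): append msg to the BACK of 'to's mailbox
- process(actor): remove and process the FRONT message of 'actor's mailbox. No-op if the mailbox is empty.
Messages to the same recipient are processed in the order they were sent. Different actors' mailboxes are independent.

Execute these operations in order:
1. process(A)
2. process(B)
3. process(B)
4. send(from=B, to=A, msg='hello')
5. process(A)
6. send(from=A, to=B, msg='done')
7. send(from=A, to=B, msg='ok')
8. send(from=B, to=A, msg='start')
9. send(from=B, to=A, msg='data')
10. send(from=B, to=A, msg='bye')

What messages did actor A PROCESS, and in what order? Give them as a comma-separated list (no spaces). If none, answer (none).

After 1 (process(A)): A:[] B:[]
After 2 (process(B)): A:[] B:[]
After 3 (process(B)): A:[] B:[]
After 4 (send(from=B, to=A, msg='hello')): A:[hello] B:[]
After 5 (process(A)): A:[] B:[]
After 6 (send(from=A, to=B, msg='done')): A:[] B:[done]
After 7 (send(from=A, to=B, msg='ok')): A:[] B:[done,ok]
After 8 (send(from=B, to=A, msg='start')): A:[start] B:[done,ok]
After 9 (send(from=B, to=A, msg='data')): A:[start,data] B:[done,ok]
After 10 (send(from=B, to=A, msg='bye')): A:[start,data,bye] B:[done,ok]

Answer: hello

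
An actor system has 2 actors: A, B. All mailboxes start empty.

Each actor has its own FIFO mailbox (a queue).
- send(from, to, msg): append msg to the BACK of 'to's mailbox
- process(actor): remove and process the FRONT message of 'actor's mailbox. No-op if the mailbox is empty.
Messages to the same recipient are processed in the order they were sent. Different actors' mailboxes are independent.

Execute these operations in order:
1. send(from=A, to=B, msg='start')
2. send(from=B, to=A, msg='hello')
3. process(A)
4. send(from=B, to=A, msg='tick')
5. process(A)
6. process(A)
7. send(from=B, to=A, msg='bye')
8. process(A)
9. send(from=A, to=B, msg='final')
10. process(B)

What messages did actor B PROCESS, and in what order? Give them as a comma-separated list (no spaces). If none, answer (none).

Answer: start

Derivation:
After 1 (send(from=A, to=B, msg='start')): A:[] B:[start]
After 2 (send(from=B, to=A, msg='hello')): A:[hello] B:[start]
After 3 (process(A)): A:[] B:[start]
After 4 (send(from=B, to=A, msg='tick')): A:[tick] B:[start]
After 5 (process(A)): A:[] B:[start]
After 6 (process(A)): A:[] B:[start]
After 7 (send(from=B, to=A, msg='bye')): A:[bye] B:[start]
After 8 (process(A)): A:[] B:[start]
After 9 (send(from=A, to=B, msg='final')): A:[] B:[start,final]
After 10 (process(B)): A:[] B:[final]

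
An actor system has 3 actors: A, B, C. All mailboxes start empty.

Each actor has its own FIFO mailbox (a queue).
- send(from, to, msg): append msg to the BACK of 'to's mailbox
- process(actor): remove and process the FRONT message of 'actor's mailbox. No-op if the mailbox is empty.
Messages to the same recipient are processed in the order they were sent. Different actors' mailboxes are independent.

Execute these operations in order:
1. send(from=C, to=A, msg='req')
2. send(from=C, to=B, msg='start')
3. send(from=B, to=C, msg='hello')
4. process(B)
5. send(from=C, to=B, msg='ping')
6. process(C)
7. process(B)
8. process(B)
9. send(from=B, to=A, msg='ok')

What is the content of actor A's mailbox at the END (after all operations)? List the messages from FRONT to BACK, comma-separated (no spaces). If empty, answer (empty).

Answer: req,ok

Derivation:
After 1 (send(from=C, to=A, msg='req')): A:[req] B:[] C:[]
After 2 (send(from=C, to=B, msg='start')): A:[req] B:[start] C:[]
After 3 (send(from=B, to=C, msg='hello')): A:[req] B:[start] C:[hello]
After 4 (process(B)): A:[req] B:[] C:[hello]
After 5 (send(from=C, to=B, msg='ping')): A:[req] B:[ping] C:[hello]
After 6 (process(C)): A:[req] B:[ping] C:[]
After 7 (process(B)): A:[req] B:[] C:[]
After 8 (process(B)): A:[req] B:[] C:[]
After 9 (send(from=B, to=A, msg='ok')): A:[req,ok] B:[] C:[]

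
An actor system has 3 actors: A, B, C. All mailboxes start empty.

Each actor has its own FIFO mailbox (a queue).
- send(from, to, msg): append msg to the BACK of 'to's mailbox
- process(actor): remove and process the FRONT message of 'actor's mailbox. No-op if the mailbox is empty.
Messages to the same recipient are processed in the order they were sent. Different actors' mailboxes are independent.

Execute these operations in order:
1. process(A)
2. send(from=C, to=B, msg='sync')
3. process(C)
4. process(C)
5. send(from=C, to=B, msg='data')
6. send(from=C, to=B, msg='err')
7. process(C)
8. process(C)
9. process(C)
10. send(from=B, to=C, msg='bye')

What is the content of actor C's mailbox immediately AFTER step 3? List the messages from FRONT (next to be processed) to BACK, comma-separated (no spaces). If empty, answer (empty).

After 1 (process(A)): A:[] B:[] C:[]
After 2 (send(from=C, to=B, msg='sync')): A:[] B:[sync] C:[]
After 3 (process(C)): A:[] B:[sync] C:[]

(empty)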